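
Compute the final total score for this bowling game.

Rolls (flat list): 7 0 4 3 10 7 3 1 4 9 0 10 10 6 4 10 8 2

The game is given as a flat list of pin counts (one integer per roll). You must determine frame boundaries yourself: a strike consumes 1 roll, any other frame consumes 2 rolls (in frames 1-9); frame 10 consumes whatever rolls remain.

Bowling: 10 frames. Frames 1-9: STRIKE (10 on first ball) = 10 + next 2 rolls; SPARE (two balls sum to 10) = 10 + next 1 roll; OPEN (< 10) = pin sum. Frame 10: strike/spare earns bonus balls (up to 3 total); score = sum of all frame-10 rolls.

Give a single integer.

Frame 1: OPEN (7+0=7). Cumulative: 7
Frame 2: OPEN (4+3=7). Cumulative: 14
Frame 3: STRIKE. 10 + next two rolls (7+3) = 20. Cumulative: 34
Frame 4: SPARE (7+3=10). 10 + next roll (1) = 11. Cumulative: 45
Frame 5: OPEN (1+4=5). Cumulative: 50
Frame 6: OPEN (9+0=9). Cumulative: 59
Frame 7: STRIKE. 10 + next two rolls (10+6) = 26. Cumulative: 85
Frame 8: STRIKE. 10 + next two rolls (6+4) = 20. Cumulative: 105
Frame 9: SPARE (6+4=10). 10 + next roll (10) = 20. Cumulative: 125
Frame 10: STRIKE. Sum of all frame-10 rolls (10+8+2) = 20. Cumulative: 145

Answer: 145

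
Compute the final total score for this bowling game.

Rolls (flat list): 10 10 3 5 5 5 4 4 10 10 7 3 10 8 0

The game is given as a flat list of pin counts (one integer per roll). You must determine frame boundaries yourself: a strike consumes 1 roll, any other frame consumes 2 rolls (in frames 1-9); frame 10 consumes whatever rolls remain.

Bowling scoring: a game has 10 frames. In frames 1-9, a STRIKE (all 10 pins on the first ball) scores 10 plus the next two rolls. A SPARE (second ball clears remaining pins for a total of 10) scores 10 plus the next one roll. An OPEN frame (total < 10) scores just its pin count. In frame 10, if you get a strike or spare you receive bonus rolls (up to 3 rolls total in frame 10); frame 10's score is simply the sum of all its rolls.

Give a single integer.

Frame 1: STRIKE. 10 + next two rolls (10+3) = 23. Cumulative: 23
Frame 2: STRIKE. 10 + next two rolls (3+5) = 18. Cumulative: 41
Frame 3: OPEN (3+5=8). Cumulative: 49
Frame 4: SPARE (5+5=10). 10 + next roll (4) = 14. Cumulative: 63
Frame 5: OPEN (4+4=8). Cumulative: 71
Frame 6: STRIKE. 10 + next two rolls (10+7) = 27. Cumulative: 98
Frame 7: STRIKE. 10 + next two rolls (7+3) = 20. Cumulative: 118
Frame 8: SPARE (7+3=10). 10 + next roll (10) = 20. Cumulative: 138
Frame 9: STRIKE. 10 + next two rolls (8+0) = 18. Cumulative: 156
Frame 10: OPEN. Sum of all frame-10 rolls (8+0) = 8. Cumulative: 164

Answer: 164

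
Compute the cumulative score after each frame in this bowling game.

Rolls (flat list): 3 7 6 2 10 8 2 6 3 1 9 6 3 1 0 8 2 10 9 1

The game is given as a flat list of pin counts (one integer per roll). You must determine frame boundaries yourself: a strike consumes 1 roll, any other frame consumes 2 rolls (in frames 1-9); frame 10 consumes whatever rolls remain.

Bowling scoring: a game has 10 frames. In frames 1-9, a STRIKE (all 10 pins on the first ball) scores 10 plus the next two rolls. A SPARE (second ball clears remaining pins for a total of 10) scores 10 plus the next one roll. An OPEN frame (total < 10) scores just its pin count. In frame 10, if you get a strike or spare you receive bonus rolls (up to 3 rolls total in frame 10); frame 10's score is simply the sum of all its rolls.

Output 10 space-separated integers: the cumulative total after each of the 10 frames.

Answer: 16 24 44 60 69 85 94 95 115 135

Derivation:
Frame 1: SPARE (3+7=10). 10 + next roll (6) = 16. Cumulative: 16
Frame 2: OPEN (6+2=8). Cumulative: 24
Frame 3: STRIKE. 10 + next two rolls (8+2) = 20. Cumulative: 44
Frame 4: SPARE (8+2=10). 10 + next roll (6) = 16. Cumulative: 60
Frame 5: OPEN (6+3=9). Cumulative: 69
Frame 6: SPARE (1+9=10). 10 + next roll (6) = 16. Cumulative: 85
Frame 7: OPEN (6+3=9). Cumulative: 94
Frame 8: OPEN (1+0=1). Cumulative: 95
Frame 9: SPARE (8+2=10). 10 + next roll (10) = 20. Cumulative: 115
Frame 10: STRIKE. Sum of all frame-10 rolls (10+9+1) = 20. Cumulative: 135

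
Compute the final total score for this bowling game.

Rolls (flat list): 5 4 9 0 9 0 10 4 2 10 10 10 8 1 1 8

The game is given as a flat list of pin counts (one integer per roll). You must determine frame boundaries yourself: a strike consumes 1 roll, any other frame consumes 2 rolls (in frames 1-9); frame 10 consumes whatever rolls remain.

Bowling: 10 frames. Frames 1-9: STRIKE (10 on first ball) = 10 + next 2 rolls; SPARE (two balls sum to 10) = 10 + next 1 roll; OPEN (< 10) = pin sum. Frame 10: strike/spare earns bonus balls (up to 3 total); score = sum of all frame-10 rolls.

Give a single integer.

Answer: 144

Derivation:
Frame 1: OPEN (5+4=9). Cumulative: 9
Frame 2: OPEN (9+0=9). Cumulative: 18
Frame 3: OPEN (9+0=9). Cumulative: 27
Frame 4: STRIKE. 10 + next two rolls (4+2) = 16. Cumulative: 43
Frame 5: OPEN (4+2=6). Cumulative: 49
Frame 6: STRIKE. 10 + next two rolls (10+10) = 30. Cumulative: 79
Frame 7: STRIKE. 10 + next two rolls (10+8) = 28. Cumulative: 107
Frame 8: STRIKE. 10 + next two rolls (8+1) = 19. Cumulative: 126
Frame 9: OPEN (8+1=9). Cumulative: 135
Frame 10: OPEN. Sum of all frame-10 rolls (1+8) = 9. Cumulative: 144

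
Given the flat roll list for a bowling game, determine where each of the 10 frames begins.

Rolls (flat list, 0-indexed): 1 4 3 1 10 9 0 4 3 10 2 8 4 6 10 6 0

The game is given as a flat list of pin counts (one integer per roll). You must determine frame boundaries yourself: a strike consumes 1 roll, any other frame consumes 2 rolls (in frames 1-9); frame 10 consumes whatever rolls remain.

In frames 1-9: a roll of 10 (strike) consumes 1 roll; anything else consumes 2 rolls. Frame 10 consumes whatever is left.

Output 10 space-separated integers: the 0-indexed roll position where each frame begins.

Answer: 0 2 4 5 7 9 10 12 14 15

Derivation:
Frame 1 starts at roll index 0: rolls=1,4 (sum=5), consumes 2 rolls
Frame 2 starts at roll index 2: rolls=3,1 (sum=4), consumes 2 rolls
Frame 3 starts at roll index 4: roll=10 (strike), consumes 1 roll
Frame 4 starts at roll index 5: rolls=9,0 (sum=9), consumes 2 rolls
Frame 5 starts at roll index 7: rolls=4,3 (sum=7), consumes 2 rolls
Frame 6 starts at roll index 9: roll=10 (strike), consumes 1 roll
Frame 7 starts at roll index 10: rolls=2,8 (sum=10), consumes 2 rolls
Frame 8 starts at roll index 12: rolls=4,6 (sum=10), consumes 2 rolls
Frame 9 starts at roll index 14: roll=10 (strike), consumes 1 roll
Frame 10 starts at roll index 15: 2 remaining rolls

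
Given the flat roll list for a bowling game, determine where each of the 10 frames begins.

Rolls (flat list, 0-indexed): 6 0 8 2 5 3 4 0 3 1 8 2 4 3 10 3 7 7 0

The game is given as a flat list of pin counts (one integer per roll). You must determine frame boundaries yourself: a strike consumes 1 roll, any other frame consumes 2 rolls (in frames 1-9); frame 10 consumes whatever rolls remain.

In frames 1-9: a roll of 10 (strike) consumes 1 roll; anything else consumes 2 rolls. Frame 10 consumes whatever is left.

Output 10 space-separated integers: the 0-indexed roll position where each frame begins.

Answer: 0 2 4 6 8 10 12 14 15 17

Derivation:
Frame 1 starts at roll index 0: rolls=6,0 (sum=6), consumes 2 rolls
Frame 2 starts at roll index 2: rolls=8,2 (sum=10), consumes 2 rolls
Frame 3 starts at roll index 4: rolls=5,3 (sum=8), consumes 2 rolls
Frame 4 starts at roll index 6: rolls=4,0 (sum=4), consumes 2 rolls
Frame 5 starts at roll index 8: rolls=3,1 (sum=4), consumes 2 rolls
Frame 6 starts at roll index 10: rolls=8,2 (sum=10), consumes 2 rolls
Frame 7 starts at roll index 12: rolls=4,3 (sum=7), consumes 2 rolls
Frame 8 starts at roll index 14: roll=10 (strike), consumes 1 roll
Frame 9 starts at roll index 15: rolls=3,7 (sum=10), consumes 2 rolls
Frame 10 starts at roll index 17: 2 remaining rolls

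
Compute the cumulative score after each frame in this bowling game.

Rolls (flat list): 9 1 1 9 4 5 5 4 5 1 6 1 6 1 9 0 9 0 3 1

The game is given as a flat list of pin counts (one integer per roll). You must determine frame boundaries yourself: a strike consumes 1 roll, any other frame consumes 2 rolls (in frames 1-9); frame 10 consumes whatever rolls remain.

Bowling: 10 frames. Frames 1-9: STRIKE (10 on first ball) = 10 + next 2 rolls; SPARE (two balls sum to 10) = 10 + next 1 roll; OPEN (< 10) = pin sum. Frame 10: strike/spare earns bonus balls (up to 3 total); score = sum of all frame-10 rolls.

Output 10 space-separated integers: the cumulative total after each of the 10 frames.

Answer: 11 25 34 43 49 56 63 72 81 85

Derivation:
Frame 1: SPARE (9+1=10). 10 + next roll (1) = 11. Cumulative: 11
Frame 2: SPARE (1+9=10). 10 + next roll (4) = 14. Cumulative: 25
Frame 3: OPEN (4+5=9). Cumulative: 34
Frame 4: OPEN (5+4=9). Cumulative: 43
Frame 5: OPEN (5+1=6). Cumulative: 49
Frame 6: OPEN (6+1=7). Cumulative: 56
Frame 7: OPEN (6+1=7). Cumulative: 63
Frame 8: OPEN (9+0=9). Cumulative: 72
Frame 9: OPEN (9+0=9). Cumulative: 81
Frame 10: OPEN. Sum of all frame-10 rolls (3+1) = 4. Cumulative: 85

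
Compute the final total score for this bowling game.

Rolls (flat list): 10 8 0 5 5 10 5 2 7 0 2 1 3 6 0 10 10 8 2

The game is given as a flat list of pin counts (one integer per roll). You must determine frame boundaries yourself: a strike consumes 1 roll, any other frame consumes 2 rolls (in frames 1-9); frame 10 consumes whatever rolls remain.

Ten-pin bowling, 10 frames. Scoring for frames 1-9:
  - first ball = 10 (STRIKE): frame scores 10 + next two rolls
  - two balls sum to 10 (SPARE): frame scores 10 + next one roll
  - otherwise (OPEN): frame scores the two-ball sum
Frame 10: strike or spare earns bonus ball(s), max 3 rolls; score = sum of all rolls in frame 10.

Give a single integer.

Frame 1: STRIKE. 10 + next two rolls (8+0) = 18. Cumulative: 18
Frame 2: OPEN (8+0=8). Cumulative: 26
Frame 3: SPARE (5+5=10). 10 + next roll (10) = 20. Cumulative: 46
Frame 4: STRIKE. 10 + next two rolls (5+2) = 17. Cumulative: 63
Frame 5: OPEN (5+2=7). Cumulative: 70
Frame 6: OPEN (7+0=7). Cumulative: 77
Frame 7: OPEN (2+1=3). Cumulative: 80
Frame 8: OPEN (3+6=9). Cumulative: 89
Frame 9: SPARE (0+10=10). 10 + next roll (10) = 20. Cumulative: 109
Frame 10: STRIKE. Sum of all frame-10 rolls (10+8+2) = 20. Cumulative: 129

Answer: 129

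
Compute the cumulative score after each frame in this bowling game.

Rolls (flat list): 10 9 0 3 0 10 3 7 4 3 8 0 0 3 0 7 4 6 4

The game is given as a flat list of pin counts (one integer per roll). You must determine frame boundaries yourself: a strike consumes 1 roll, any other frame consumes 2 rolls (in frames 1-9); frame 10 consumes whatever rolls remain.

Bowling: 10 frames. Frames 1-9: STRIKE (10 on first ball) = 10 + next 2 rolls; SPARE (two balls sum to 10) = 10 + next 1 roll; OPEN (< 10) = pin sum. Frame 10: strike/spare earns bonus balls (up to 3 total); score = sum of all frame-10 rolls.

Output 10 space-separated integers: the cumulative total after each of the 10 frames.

Answer: 19 28 31 51 65 72 80 83 90 104

Derivation:
Frame 1: STRIKE. 10 + next two rolls (9+0) = 19. Cumulative: 19
Frame 2: OPEN (9+0=9). Cumulative: 28
Frame 3: OPEN (3+0=3). Cumulative: 31
Frame 4: STRIKE. 10 + next two rolls (3+7) = 20. Cumulative: 51
Frame 5: SPARE (3+7=10). 10 + next roll (4) = 14. Cumulative: 65
Frame 6: OPEN (4+3=7). Cumulative: 72
Frame 7: OPEN (8+0=8). Cumulative: 80
Frame 8: OPEN (0+3=3). Cumulative: 83
Frame 9: OPEN (0+7=7). Cumulative: 90
Frame 10: SPARE. Sum of all frame-10 rolls (4+6+4) = 14. Cumulative: 104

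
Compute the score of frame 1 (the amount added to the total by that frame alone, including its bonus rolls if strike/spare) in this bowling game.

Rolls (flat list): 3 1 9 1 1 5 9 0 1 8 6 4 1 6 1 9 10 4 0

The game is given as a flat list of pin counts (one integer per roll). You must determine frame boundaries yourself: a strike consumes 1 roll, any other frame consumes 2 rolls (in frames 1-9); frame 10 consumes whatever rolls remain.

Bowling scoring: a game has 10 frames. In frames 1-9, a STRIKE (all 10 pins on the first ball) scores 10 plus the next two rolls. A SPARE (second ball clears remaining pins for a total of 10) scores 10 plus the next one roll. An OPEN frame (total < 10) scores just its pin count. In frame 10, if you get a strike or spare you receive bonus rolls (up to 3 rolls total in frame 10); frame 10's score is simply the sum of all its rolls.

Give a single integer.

Frame 1: OPEN (3+1=4). Cumulative: 4
Frame 2: SPARE (9+1=10). 10 + next roll (1) = 11. Cumulative: 15
Frame 3: OPEN (1+5=6). Cumulative: 21

Answer: 4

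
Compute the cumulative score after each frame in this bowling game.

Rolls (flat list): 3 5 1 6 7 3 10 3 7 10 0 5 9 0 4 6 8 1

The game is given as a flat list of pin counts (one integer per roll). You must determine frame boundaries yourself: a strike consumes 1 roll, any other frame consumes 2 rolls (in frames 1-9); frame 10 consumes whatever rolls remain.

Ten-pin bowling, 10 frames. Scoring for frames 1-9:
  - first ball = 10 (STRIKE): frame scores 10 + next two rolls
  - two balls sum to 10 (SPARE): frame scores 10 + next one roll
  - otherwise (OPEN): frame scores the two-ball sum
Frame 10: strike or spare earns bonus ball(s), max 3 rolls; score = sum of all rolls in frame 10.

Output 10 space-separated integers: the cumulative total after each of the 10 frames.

Frame 1: OPEN (3+5=8). Cumulative: 8
Frame 2: OPEN (1+6=7). Cumulative: 15
Frame 3: SPARE (7+3=10). 10 + next roll (10) = 20. Cumulative: 35
Frame 4: STRIKE. 10 + next two rolls (3+7) = 20. Cumulative: 55
Frame 5: SPARE (3+7=10). 10 + next roll (10) = 20. Cumulative: 75
Frame 6: STRIKE. 10 + next two rolls (0+5) = 15. Cumulative: 90
Frame 7: OPEN (0+5=5). Cumulative: 95
Frame 8: OPEN (9+0=9). Cumulative: 104
Frame 9: SPARE (4+6=10). 10 + next roll (8) = 18. Cumulative: 122
Frame 10: OPEN. Sum of all frame-10 rolls (8+1) = 9. Cumulative: 131

Answer: 8 15 35 55 75 90 95 104 122 131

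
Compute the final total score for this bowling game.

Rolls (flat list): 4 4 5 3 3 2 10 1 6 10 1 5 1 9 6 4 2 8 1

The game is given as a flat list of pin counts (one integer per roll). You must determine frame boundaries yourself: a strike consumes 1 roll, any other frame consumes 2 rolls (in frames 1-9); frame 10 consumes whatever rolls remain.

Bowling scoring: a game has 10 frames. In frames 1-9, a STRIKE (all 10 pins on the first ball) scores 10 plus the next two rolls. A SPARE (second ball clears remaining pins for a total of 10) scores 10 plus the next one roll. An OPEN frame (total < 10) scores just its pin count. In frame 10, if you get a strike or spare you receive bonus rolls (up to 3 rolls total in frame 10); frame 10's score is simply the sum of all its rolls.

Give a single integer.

Answer: 106

Derivation:
Frame 1: OPEN (4+4=8). Cumulative: 8
Frame 2: OPEN (5+3=8). Cumulative: 16
Frame 3: OPEN (3+2=5). Cumulative: 21
Frame 4: STRIKE. 10 + next two rolls (1+6) = 17. Cumulative: 38
Frame 5: OPEN (1+6=7). Cumulative: 45
Frame 6: STRIKE. 10 + next two rolls (1+5) = 16. Cumulative: 61
Frame 7: OPEN (1+5=6). Cumulative: 67
Frame 8: SPARE (1+9=10). 10 + next roll (6) = 16. Cumulative: 83
Frame 9: SPARE (6+4=10). 10 + next roll (2) = 12. Cumulative: 95
Frame 10: SPARE. Sum of all frame-10 rolls (2+8+1) = 11. Cumulative: 106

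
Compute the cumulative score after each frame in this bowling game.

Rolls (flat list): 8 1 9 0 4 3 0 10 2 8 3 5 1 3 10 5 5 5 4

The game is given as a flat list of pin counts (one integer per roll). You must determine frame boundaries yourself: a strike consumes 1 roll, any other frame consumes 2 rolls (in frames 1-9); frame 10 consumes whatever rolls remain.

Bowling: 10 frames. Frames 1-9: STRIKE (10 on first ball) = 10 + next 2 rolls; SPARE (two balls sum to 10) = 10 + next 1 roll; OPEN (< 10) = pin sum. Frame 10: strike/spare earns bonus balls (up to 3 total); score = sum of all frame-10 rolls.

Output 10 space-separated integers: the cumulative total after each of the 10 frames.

Answer: 9 18 25 37 50 58 62 82 97 106

Derivation:
Frame 1: OPEN (8+1=9). Cumulative: 9
Frame 2: OPEN (9+0=9). Cumulative: 18
Frame 3: OPEN (4+3=7). Cumulative: 25
Frame 4: SPARE (0+10=10). 10 + next roll (2) = 12. Cumulative: 37
Frame 5: SPARE (2+8=10). 10 + next roll (3) = 13. Cumulative: 50
Frame 6: OPEN (3+5=8). Cumulative: 58
Frame 7: OPEN (1+3=4). Cumulative: 62
Frame 8: STRIKE. 10 + next two rolls (5+5) = 20. Cumulative: 82
Frame 9: SPARE (5+5=10). 10 + next roll (5) = 15. Cumulative: 97
Frame 10: OPEN. Sum of all frame-10 rolls (5+4) = 9. Cumulative: 106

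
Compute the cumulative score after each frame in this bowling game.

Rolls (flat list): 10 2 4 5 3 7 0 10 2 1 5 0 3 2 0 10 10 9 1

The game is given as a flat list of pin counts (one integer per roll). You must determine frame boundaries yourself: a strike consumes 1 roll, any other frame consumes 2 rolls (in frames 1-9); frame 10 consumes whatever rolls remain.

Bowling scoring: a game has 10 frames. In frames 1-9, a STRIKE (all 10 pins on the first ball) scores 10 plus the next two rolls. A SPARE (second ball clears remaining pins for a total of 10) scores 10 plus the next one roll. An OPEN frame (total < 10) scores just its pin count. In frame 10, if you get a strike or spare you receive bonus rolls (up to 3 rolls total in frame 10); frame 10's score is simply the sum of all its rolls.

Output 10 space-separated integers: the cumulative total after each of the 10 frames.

Frame 1: STRIKE. 10 + next two rolls (2+4) = 16. Cumulative: 16
Frame 2: OPEN (2+4=6). Cumulative: 22
Frame 3: OPEN (5+3=8). Cumulative: 30
Frame 4: OPEN (7+0=7). Cumulative: 37
Frame 5: STRIKE. 10 + next two rolls (2+1) = 13. Cumulative: 50
Frame 6: OPEN (2+1=3). Cumulative: 53
Frame 7: OPEN (5+0=5). Cumulative: 58
Frame 8: OPEN (3+2=5). Cumulative: 63
Frame 9: SPARE (0+10=10). 10 + next roll (10) = 20. Cumulative: 83
Frame 10: STRIKE. Sum of all frame-10 rolls (10+9+1) = 20. Cumulative: 103

Answer: 16 22 30 37 50 53 58 63 83 103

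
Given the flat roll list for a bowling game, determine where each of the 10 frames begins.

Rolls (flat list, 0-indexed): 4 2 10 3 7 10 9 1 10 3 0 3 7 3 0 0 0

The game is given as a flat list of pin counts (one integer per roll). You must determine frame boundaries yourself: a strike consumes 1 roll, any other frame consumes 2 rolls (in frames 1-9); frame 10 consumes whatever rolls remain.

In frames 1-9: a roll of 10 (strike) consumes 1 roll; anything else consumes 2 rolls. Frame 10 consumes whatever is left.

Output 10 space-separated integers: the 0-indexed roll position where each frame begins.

Frame 1 starts at roll index 0: rolls=4,2 (sum=6), consumes 2 rolls
Frame 2 starts at roll index 2: roll=10 (strike), consumes 1 roll
Frame 3 starts at roll index 3: rolls=3,7 (sum=10), consumes 2 rolls
Frame 4 starts at roll index 5: roll=10 (strike), consumes 1 roll
Frame 5 starts at roll index 6: rolls=9,1 (sum=10), consumes 2 rolls
Frame 6 starts at roll index 8: roll=10 (strike), consumes 1 roll
Frame 7 starts at roll index 9: rolls=3,0 (sum=3), consumes 2 rolls
Frame 8 starts at roll index 11: rolls=3,7 (sum=10), consumes 2 rolls
Frame 9 starts at roll index 13: rolls=3,0 (sum=3), consumes 2 rolls
Frame 10 starts at roll index 15: 2 remaining rolls

Answer: 0 2 3 5 6 8 9 11 13 15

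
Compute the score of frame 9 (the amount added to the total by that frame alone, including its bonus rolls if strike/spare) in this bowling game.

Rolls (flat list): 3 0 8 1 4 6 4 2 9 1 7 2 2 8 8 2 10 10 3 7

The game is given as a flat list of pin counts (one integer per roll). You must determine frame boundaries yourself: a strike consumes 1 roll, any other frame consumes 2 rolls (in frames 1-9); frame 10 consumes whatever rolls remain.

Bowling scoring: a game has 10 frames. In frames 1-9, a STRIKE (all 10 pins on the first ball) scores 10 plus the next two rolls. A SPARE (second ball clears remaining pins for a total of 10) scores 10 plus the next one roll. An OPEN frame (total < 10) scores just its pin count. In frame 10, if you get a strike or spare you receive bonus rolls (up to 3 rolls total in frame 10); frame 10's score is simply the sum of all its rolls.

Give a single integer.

Answer: 23

Derivation:
Frame 1: OPEN (3+0=3). Cumulative: 3
Frame 2: OPEN (8+1=9). Cumulative: 12
Frame 3: SPARE (4+6=10). 10 + next roll (4) = 14. Cumulative: 26
Frame 4: OPEN (4+2=6). Cumulative: 32
Frame 5: SPARE (9+1=10). 10 + next roll (7) = 17. Cumulative: 49
Frame 6: OPEN (7+2=9). Cumulative: 58
Frame 7: SPARE (2+8=10). 10 + next roll (8) = 18. Cumulative: 76
Frame 8: SPARE (8+2=10). 10 + next roll (10) = 20. Cumulative: 96
Frame 9: STRIKE. 10 + next two rolls (10+3) = 23. Cumulative: 119
Frame 10: STRIKE. Sum of all frame-10 rolls (10+3+7) = 20. Cumulative: 139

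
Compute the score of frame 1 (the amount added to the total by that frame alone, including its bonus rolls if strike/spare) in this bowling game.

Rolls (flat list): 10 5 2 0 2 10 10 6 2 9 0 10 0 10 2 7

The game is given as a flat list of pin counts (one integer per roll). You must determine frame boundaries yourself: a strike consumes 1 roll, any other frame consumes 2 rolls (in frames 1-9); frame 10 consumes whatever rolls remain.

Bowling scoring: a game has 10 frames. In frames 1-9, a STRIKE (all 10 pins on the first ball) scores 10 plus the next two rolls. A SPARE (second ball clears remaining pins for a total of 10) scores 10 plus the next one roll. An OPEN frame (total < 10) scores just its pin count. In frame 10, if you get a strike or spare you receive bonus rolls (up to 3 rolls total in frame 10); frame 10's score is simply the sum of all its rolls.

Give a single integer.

Answer: 17

Derivation:
Frame 1: STRIKE. 10 + next two rolls (5+2) = 17. Cumulative: 17
Frame 2: OPEN (5+2=7). Cumulative: 24
Frame 3: OPEN (0+2=2). Cumulative: 26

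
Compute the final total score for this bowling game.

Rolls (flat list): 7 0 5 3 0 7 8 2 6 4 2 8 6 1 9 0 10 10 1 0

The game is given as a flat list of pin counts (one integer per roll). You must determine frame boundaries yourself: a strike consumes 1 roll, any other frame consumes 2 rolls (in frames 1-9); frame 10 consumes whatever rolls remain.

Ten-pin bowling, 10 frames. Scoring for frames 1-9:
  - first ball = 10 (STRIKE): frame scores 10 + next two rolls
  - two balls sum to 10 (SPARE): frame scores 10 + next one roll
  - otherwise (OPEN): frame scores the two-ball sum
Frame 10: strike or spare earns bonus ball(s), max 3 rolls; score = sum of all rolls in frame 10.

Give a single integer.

Answer: 114

Derivation:
Frame 1: OPEN (7+0=7). Cumulative: 7
Frame 2: OPEN (5+3=8). Cumulative: 15
Frame 3: OPEN (0+7=7). Cumulative: 22
Frame 4: SPARE (8+2=10). 10 + next roll (6) = 16. Cumulative: 38
Frame 5: SPARE (6+4=10). 10 + next roll (2) = 12. Cumulative: 50
Frame 6: SPARE (2+8=10). 10 + next roll (6) = 16. Cumulative: 66
Frame 7: OPEN (6+1=7). Cumulative: 73
Frame 8: OPEN (9+0=9). Cumulative: 82
Frame 9: STRIKE. 10 + next two rolls (10+1) = 21. Cumulative: 103
Frame 10: STRIKE. Sum of all frame-10 rolls (10+1+0) = 11. Cumulative: 114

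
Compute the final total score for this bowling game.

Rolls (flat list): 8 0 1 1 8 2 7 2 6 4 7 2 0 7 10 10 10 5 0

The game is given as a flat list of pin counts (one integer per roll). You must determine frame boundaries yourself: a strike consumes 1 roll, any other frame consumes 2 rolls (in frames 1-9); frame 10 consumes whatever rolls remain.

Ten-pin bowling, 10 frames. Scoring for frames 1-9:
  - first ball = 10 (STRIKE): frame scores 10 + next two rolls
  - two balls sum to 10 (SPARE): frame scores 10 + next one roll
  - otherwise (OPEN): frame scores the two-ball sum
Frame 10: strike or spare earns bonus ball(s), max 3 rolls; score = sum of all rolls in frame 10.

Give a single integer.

Frame 1: OPEN (8+0=8). Cumulative: 8
Frame 2: OPEN (1+1=2). Cumulative: 10
Frame 3: SPARE (8+2=10). 10 + next roll (7) = 17. Cumulative: 27
Frame 4: OPEN (7+2=9). Cumulative: 36
Frame 5: SPARE (6+4=10). 10 + next roll (7) = 17. Cumulative: 53
Frame 6: OPEN (7+2=9). Cumulative: 62
Frame 7: OPEN (0+7=7). Cumulative: 69
Frame 8: STRIKE. 10 + next two rolls (10+10) = 30. Cumulative: 99
Frame 9: STRIKE. 10 + next two rolls (10+5) = 25. Cumulative: 124
Frame 10: STRIKE. Sum of all frame-10 rolls (10+5+0) = 15. Cumulative: 139

Answer: 139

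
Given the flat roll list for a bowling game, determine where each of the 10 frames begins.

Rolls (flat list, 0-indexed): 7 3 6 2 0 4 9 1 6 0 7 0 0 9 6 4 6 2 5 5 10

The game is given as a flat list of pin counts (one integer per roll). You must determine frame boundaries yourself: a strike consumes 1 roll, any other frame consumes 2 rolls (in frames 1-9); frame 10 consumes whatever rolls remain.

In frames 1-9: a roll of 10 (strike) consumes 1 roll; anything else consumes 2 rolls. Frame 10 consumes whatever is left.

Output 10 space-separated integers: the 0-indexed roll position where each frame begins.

Frame 1 starts at roll index 0: rolls=7,3 (sum=10), consumes 2 rolls
Frame 2 starts at roll index 2: rolls=6,2 (sum=8), consumes 2 rolls
Frame 3 starts at roll index 4: rolls=0,4 (sum=4), consumes 2 rolls
Frame 4 starts at roll index 6: rolls=9,1 (sum=10), consumes 2 rolls
Frame 5 starts at roll index 8: rolls=6,0 (sum=6), consumes 2 rolls
Frame 6 starts at roll index 10: rolls=7,0 (sum=7), consumes 2 rolls
Frame 7 starts at roll index 12: rolls=0,9 (sum=9), consumes 2 rolls
Frame 8 starts at roll index 14: rolls=6,4 (sum=10), consumes 2 rolls
Frame 9 starts at roll index 16: rolls=6,2 (sum=8), consumes 2 rolls
Frame 10 starts at roll index 18: 3 remaining rolls

Answer: 0 2 4 6 8 10 12 14 16 18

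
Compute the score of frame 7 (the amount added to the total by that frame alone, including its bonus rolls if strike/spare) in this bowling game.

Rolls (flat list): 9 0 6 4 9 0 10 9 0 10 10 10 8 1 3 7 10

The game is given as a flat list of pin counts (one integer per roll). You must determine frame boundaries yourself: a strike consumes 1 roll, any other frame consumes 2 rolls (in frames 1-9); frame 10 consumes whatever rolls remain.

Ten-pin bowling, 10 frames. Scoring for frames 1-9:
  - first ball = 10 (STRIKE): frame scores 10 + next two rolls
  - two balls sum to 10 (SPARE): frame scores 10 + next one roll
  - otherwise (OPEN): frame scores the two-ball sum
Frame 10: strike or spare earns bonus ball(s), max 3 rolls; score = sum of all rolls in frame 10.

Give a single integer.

Frame 1: OPEN (9+0=9). Cumulative: 9
Frame 2: SPARE (6+4=10). 10 + next roll (9) = 19. Cumulative: 28
Frame 3: OPEN (9+0=9). Cumulative: 37
Frame 4: STRIKE. 10 + next two rolls (9+0) = 19. Cumulative: 56
Frame 5: OPEN (9+0=9). Cumulative: 65
Frame 6: STRIKE. 10 + next two rolls (10+10) = 30. Cumulative: 95
Frame 7: STRIKE. 10 + next two rolls (10+8) = 28. Cumulative: 123
Frame 8: STRIKE. 10 + next two rolls (8+1) = 19. Cumulative: 142
Frame 9: OPEN (8+1=9). Cumulative: 151

Answer: 28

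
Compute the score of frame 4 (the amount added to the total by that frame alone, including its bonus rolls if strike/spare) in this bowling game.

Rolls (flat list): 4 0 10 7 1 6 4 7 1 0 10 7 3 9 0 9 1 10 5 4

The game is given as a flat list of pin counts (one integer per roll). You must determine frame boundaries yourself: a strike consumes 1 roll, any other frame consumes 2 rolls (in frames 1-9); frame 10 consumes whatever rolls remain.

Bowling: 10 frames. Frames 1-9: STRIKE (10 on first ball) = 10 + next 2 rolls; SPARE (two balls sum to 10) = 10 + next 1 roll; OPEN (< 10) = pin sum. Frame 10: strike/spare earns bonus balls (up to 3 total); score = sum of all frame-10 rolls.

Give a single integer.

Frame 1: OPEN (4+0=4). Cumulative: 4
Frame 2: STRIKE. 10 + next two rolls (7+1) = 18. Cumulative: 22
Frame 3: OPEN (7+1=8). Cumulative: 30
Frame 4: SPARE (6+4=10). 10 + next roll (7) = 17. Cumulative: 47
Frame 5: OPEN (7+1=8). Cumulative: 55
Frame 6: SPARE (0+10=10). 10 + next roll (7) = 17. Cumulative: 72

Answer: 17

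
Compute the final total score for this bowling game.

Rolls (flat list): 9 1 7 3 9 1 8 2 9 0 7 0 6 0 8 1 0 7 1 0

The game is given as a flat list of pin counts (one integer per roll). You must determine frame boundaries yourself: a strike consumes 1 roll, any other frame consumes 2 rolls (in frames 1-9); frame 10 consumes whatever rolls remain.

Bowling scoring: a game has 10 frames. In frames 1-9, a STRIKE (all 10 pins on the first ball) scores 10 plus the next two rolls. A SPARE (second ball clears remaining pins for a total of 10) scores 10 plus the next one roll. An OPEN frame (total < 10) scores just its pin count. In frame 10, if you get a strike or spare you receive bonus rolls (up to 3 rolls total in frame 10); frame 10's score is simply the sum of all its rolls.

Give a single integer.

Frame 1: SPARE (9+1=10). 10 + next roll (7) = 17. Cumulative: 17
Frame 2: SPARE (7+3=10). 10 + next roll (9) = 19. Cumulative: 36
Frame 3: SPARE (9+1=10). 10 + next roll (8) = 18. Cumulative: 54
Frame 4: SPARE (8+2=10). 10 + next roll (9) = 19. Cumulative: 73
Frame 5: OPEN (9+0=9). Cumulative: 82
Frame 6: OPEN (7+0=7). Cumulative: 89
Frame 7: OPEN (6+0=6). Cumulative: 95
Frame 8: OPEN (8+1=9). Cumulative: 104
Frame 9: OPEN (0+7=7). Cumulative: 111
Frame 10: OPEN. Sum of all frame-10 rolls (1+0) = 1. Cumulative: 112

Answer: 112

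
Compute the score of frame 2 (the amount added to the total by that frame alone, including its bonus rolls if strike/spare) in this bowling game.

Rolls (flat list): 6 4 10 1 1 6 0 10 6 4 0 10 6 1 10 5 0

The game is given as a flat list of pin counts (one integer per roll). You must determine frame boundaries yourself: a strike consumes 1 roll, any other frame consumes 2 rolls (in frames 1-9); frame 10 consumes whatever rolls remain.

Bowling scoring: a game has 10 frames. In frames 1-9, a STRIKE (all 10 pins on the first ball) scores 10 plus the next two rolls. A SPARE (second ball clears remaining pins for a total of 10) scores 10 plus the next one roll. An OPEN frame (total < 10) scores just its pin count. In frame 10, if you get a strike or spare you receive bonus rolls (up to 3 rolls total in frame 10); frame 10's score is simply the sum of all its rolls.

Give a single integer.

Frame 1: SPARE (6+4=10). 10 + next roll (10) = 20. Cumulative: 20
Frame 2: STRIKE. 10 + next two rolls (1+1) = 12. Cumulative: 32
Frame 3: OPEN (1+1=2). Cumulative: 34
Frame 4: OPEN (6+0=6). Cumulative: 40

Answer: 12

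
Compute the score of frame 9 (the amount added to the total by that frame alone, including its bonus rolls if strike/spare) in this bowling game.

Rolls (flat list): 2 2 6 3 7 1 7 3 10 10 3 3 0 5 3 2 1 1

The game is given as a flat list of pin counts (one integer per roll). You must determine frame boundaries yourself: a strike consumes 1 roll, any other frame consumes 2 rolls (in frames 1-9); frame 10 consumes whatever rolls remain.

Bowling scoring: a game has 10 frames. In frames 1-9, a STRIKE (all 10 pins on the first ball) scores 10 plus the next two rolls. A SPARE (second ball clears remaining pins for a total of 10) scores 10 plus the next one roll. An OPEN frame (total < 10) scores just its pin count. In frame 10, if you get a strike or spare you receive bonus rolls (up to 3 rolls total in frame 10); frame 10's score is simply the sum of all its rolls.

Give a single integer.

Answer: 5

Derivation:
Frame 1: OPEN (2+2=4). Cumulative: 4
Frame 2: OPEN (6+3=9). Cumulative: 13
Frame 3: OPEN (7+1=8). Cumulative: 21
Frame 4: SPARE (7+3=10). 10 + next roll (10) = 20. Cumulative: 41
Frame 5: STRIKE. 10 + next two rolls (10+3) = 23. Cumulative: 64
Frame 6: STRIKE. 10 + next two rolls (3+3) = 16. Cumulative: 80
Frame 7: OPEN (3+3=6). Cumulative: 86
Frame 8: OPEN (0+5=5). Cumulative: 91
Frame 9: OPEN (3+2=5). Cumulative: 96
Frame 10: OPEN. Sum of all frame-10 rolls (1+1) = 2. Cumulative: 98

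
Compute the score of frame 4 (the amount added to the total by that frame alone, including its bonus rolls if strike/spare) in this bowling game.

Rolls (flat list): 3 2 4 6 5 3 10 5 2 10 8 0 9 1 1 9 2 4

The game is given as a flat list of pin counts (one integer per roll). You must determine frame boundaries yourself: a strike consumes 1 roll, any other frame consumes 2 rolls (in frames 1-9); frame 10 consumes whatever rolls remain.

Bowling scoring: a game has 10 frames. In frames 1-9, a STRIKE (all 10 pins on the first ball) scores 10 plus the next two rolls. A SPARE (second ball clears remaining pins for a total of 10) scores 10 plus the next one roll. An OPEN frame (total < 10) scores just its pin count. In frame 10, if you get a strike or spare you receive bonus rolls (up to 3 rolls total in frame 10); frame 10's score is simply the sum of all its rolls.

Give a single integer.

Answer: 17

Derivation:
Frame 1: OPEN (3+2=5). Cumulative: 5
Frame 2: SPARE (4+6=10). 10 + next roll (5) = 15. Cumulative: 20
Frame 3: OPEN (5+3=8). Cumulative: 28
Frame 4: STRIKE. 10 + next two rolls (5+2) = 17. Cumulative: 45
Frame 5: OPEN (5+2=7). Cumulative: 52
Frame 6: STRIKE. 10 + next two rolls (8+0) = 18. Cumulative: 70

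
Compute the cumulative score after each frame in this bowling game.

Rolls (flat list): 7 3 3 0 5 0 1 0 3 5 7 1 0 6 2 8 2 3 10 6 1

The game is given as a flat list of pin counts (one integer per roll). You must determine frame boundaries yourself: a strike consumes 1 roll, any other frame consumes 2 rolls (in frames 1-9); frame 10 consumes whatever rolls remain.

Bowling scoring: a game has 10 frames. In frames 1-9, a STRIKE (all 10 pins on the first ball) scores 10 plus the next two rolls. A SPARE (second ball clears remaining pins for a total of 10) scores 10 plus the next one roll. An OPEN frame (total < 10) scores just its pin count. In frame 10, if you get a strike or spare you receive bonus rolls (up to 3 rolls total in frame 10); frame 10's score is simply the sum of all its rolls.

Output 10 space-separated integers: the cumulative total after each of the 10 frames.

Frame 1: SPARE (7+3=10). 10 + next roll (3) = 13. Cumulative: 13
Frame 2: OPEN (3+0=3). Cumulative: 16
Frame 3: OPEN (5+0=5). Cumulative: 21
Frame 4: OPEN (1+0=1). Cumulative: 22
Frame 5: OPEN (3+5=8). Cumulative: 30
Frame 6: OPEN (7+1=8). Cumulative: 38
Frame 7: OPEN (0+6=6). Cumulative: 44
Frame 8: SPARE (2+8=10). 10 + next roll (2) = 12. Cumulative: 56
Frame 9: OPEN (2+3=5). Cumulative: 61
Frame 10: STRIKE. Sum of all frame-10 rolls (10+6+1) = 17. Cumulative: 78

Answer: 13 16 21 22 30 38 44 56 61 78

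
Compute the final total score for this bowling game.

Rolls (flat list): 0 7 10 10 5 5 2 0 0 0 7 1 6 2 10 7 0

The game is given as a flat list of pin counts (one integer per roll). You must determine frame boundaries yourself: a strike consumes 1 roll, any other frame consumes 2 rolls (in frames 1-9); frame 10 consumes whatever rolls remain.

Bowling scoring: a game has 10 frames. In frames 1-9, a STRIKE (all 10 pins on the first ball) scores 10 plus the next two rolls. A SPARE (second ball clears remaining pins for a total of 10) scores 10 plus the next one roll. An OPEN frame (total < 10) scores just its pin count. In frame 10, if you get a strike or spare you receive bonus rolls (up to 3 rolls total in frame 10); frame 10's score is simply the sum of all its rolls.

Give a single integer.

Answer: 106

Derivation:
Frame 1: OPEN (0+7=7). Cumulative: 7
Frame 2: STRIKE. 10 + next two rolls (10+5) = 25. Cumulative: 32
Frame 3: STRIKE. 10 + next two rolls (5+5) = 20. Cumulative: 52
Frame 4: SPARE (5+5=10). 10 + next roll (2) = 12. Cumulative: 64
Frame 5: OPEN (2+0=2). Cumulative: 66
Frame 6: OPEN (0+0=0). Cumulative: 66
Frame 7: OPEN (7+1=8). Cumulative: 74
Frame 8: OPEN (6+2=8). Cumulative: 82
Frame 9: STRIKE. 10 + next two rolls (7+0) = 17. Cumulative: 99
Frame 10: OPEN. Sum of all frame-10 rolls (7+0) = 7. Cumulative: 106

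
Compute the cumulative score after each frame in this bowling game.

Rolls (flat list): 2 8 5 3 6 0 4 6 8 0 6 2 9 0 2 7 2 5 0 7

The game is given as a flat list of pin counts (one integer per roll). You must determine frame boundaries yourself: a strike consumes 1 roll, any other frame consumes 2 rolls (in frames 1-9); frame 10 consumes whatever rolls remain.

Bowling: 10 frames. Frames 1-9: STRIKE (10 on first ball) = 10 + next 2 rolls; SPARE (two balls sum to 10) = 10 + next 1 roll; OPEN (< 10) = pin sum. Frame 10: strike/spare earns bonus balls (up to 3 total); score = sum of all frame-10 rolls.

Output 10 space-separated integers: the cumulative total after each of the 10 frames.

Frame 1: SPARE (2+8=10). 10 + next roll (5) = 15. Cumulative: 15
Frame 2: OPEN (5+3=8). Cumulative: 23
Frame 3: OPEN (6+0=6). Cumulative: 29
Frame 4: SPARE (4+6=10). 10 + next roll (8) = 18. Cumulative: 47
Frame 5: OPEN (8+0=8). Cumulative: 55
Frame 6: OPEN (6+2=8). Cumulative: 63
Frame 7: OPEN (9+0=9). Cumulative: 72
Frame 8: OPEN (2+7=9). Cumulative: 81
Frame 9: OPEN (2+5=7). Cumulative: 88
Frame 10: OPEN. Sum of all frame-10 rolls (0+7) = 7. Cumulative: 95

Answer: 15 23 29 47 55 63 72 81 88 95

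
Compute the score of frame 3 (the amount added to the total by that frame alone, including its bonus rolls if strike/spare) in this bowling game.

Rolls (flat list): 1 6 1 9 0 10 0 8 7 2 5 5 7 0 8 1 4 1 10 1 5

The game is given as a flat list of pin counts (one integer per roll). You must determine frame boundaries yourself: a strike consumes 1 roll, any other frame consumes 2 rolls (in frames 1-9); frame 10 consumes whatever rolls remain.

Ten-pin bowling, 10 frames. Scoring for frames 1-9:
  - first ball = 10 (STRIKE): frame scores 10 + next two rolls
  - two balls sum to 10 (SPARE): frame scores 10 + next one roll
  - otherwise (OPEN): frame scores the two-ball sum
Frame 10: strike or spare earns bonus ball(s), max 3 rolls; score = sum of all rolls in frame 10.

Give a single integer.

Frame 1: OPEN (1+6=7). Cumulative: 7
Frame 2: SPARE (1+9=10). 10 + next roll (0) = 10. Cumulative: 17
Frame 3: SPARE (0+10=10). 10 + next roll (0) = 10. Cumulative: 27
Frame 4: OPEN (0+8=8). Cumulative: 35
Frame 5: OPEN (7+2=9). Cumulative: 44

Answer: 10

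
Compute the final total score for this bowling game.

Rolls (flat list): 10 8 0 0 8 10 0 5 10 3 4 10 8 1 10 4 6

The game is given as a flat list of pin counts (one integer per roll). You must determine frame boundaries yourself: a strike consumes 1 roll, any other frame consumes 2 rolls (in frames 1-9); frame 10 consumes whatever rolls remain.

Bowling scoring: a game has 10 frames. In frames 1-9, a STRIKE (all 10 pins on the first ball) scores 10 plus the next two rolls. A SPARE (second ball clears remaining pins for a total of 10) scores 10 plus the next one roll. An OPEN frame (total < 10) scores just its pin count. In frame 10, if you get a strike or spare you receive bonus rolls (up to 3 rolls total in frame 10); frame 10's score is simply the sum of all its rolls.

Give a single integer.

Answer: 126

Derivation:
Frame 1: STRIKE. 10 + next two rolls (8+0) = 18. Cumulative: 18
Frame 2: OPEN (8+0=8). Cumulative: 26
Frame 3: OPEN (0+8=8). Cumulative: 34
Frame 4: STRIKE. 10 + next two rolls (0+5) = 15. Cumulative: 49
Frame 5: OPEN (0+5=5). Cumulative: 54
Frame 6: STRIKE. 10 + next two rolls (3+4) = 17. Cumulative: 71
Frame 7: OPEN (3+4=7). Cumulative: 78
Frame 8: STRIKE. 10 + next two rolls (8+1) = 19. Cumulative: 97
Frame 9: OPEN (8+1=9). Cumulative: 106
Frame 10: STRIKE. Sum of all frame-10 rolls (10+4+6) = 20. Cumulative: 126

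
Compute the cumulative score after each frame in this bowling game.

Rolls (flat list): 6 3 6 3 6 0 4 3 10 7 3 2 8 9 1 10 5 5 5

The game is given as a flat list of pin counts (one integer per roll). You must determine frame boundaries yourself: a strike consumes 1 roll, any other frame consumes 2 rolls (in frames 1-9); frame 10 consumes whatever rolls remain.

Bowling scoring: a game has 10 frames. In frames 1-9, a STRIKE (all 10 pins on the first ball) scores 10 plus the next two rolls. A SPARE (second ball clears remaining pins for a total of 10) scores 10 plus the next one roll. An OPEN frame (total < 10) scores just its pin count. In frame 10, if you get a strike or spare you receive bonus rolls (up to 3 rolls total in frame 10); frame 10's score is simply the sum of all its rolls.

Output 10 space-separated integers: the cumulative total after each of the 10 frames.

Frame 1: OPEN (6+3=9). Cumulative: 9
Frame 2: OPEN (6+3=9). Cumulative: 18
Frame 3: OPEN (6+0=6). Cumulative: 24
Frame 4: OPEN (4+3=7). Cumulative: 31
Frame 5: STRIKE. 10 + next two rolls (7+3) = 20. Cumulative: 51
Frame 6: SPARE (7+3=10). 10 + next roll (2) = 12. Cumulative: 63
Frame 7: SPARE (2+8=10). 10 + next roll (9) = 19. Cumulative: 82
Frame 8: SPARE (9+1=10). 10 + next roll (10) = 20. Cumulative: 102
Frame 9: STRIKE. 10 + next two rolls (5+5) = 20. Cumulative: 122
Frame 10: SPARE. Sum of all frame-10 rolls (5+5+5) = 15. Cumulative: 137

Answer: 9 18 24 31 51 63 82 102 122 137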